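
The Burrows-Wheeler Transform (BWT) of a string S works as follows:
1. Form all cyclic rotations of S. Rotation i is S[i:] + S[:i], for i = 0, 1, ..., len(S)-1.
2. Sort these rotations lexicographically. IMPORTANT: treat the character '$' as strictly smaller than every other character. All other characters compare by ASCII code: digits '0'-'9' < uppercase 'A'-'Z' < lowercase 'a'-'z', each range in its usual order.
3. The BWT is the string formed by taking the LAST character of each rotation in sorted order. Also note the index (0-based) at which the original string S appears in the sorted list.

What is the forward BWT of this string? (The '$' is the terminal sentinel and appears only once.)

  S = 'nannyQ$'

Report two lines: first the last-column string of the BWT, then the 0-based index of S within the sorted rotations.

All 7 rotations (rotation i = S[i:]+S[:i]):
  rot[0] = nannyQ$
  rot[1] = annyQ$n
  rot[2] = nnyQ$na
  rot[3] = nyQ$nan
  rot[4] = yQ$nann
  rot[5] = Q$nanny
  rot[6] = $nannyQ
Sorted (with $ < everything):
  sorted[0] = $nannyQ  (last char: 'Q')
  sorted[1] = Q$nanny  (last char: 'y')
  sorted[2] = annyQ$n  (last char: 'n')
  sorted[3] = nannyQ$  (last char: '$')
  sorted[4] = nnyQ$na  (last char: 'a')
  sorted[5] = nyQ$nan  (last char: 'n')
  sorted[6] = yQ$nann  (last char: 'n')
Last column: Qyn$ann
Original string S is at sorted index 3

Answer: Qyn$ann
3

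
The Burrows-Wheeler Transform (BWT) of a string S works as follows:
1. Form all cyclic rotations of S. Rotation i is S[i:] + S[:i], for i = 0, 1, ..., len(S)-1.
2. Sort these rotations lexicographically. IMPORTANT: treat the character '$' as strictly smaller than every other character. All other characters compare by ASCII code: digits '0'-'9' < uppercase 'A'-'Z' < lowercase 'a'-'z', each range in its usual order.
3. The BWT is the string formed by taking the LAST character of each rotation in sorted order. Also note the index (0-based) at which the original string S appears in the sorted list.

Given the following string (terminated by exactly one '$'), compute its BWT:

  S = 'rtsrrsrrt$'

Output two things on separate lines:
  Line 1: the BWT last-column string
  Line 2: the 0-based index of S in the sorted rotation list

All 10 rotations (rotation i = S[i:]+S[:i]):
  rot[0] = rtsrrsrrt$
  rot[1] = tsrrsrrt$r
  rot[2] = srrsrrt$rt
  rot[3] = rrsrrt$rts
  rot[4] = rsrrt$rtsr
  rot[5] = srrt$rtsrr
  rot[6] = rrt$rtsrrs
  rot[7] = rt$rtsrrsr
  rot[8] = t$rtsrrsrr
  rot[9] = $rtsrrsrrt
Sorted (with $ < everything):
  sorted[0] = $rtsrrsrrt  (last char: 't')
  sorted[1] = rrsrrt$rts  (last char: 's')
  sorted[2] = rrt$rtsrrs  (last char: 's')
  sorted[3] = rsrrt$rtsr  (last char: 'r')
  sorted[4] = rt$rtsrrsr  (last char: 'r')
  sorted[5] = rtsrrsrrt$  (last char: '$')
  sorted[6] = srrsrrt$rt  (last char: 't')
  sorted[7] = srrt$rtsrr  (last char: 'r')
  sorted[8] = t$rtsrrsrr  (last char: 'r')
  sorted[9] = tsrrsrrt$r  (last char: 'r')
Last column: tssrr$trrr
Original string S is at sorted index 5

Answer: tssrr$trrr
5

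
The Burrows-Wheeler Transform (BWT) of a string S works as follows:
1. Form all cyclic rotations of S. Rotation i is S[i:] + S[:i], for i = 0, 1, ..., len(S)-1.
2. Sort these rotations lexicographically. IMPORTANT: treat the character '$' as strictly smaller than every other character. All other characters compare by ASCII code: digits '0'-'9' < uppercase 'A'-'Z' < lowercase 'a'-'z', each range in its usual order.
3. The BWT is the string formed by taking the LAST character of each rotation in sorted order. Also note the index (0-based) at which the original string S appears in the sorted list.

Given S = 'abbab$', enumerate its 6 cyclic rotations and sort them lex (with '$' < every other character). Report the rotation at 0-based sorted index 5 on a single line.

All 6 rotations (rotation i = S[i:]+S[:i]):
  rot[0] = abbab$
  rot[1] = bbab$a
  rot[2] = bab$ab
  rot[3] = ab$abb
  rot[4] = b$abba
  rot[5] = $abbab
Sorted (with $ < everything):
  sorted[0] = $abbab
  sorted[1] = ab$abb
  sorted[2] = abbab$
  sorted[3] = b$abba
  sorted[4] = bab$ab
  sorted[5] = bbab$a
sorted[5] = bbab$a

Answer: bbab$a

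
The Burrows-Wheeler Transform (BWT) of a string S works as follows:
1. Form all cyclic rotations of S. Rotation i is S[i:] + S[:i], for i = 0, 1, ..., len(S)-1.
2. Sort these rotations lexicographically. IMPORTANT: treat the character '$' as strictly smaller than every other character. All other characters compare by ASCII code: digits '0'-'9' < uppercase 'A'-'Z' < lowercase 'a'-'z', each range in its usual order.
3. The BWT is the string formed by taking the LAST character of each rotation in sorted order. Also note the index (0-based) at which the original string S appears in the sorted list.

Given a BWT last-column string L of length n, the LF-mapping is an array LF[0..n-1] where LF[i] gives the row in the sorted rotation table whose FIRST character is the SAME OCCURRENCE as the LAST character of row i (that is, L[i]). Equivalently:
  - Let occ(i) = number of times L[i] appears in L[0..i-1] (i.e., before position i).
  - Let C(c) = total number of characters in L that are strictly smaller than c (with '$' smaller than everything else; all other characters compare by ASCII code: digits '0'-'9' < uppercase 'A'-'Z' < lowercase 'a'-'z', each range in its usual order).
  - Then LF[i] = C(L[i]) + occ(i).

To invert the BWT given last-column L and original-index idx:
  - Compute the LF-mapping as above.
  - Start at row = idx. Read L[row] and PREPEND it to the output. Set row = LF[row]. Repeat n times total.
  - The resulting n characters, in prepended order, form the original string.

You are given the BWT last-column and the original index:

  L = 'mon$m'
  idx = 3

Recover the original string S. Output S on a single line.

Answer: nmom$

Derivation:
LF mapping: 1 4 3 0 2
Walk LF starting at row 3, prepending L[row]:
  step 1: row=3, L[3]='$', prepend. Next row=LF[3]=0
  step 2: row=0, L[0]='m', prepend. Next row=LF[0]=1
  step 3: row=1, L[1]='o', prepend. Next row=LF[1]=4
  step 4: row=4, L[4]='m', prepend. Next row=LF[4]=2
  step 5: row=2, L[2]='n', prepend. Next row=LF[2]=3
Reversed output: nmom$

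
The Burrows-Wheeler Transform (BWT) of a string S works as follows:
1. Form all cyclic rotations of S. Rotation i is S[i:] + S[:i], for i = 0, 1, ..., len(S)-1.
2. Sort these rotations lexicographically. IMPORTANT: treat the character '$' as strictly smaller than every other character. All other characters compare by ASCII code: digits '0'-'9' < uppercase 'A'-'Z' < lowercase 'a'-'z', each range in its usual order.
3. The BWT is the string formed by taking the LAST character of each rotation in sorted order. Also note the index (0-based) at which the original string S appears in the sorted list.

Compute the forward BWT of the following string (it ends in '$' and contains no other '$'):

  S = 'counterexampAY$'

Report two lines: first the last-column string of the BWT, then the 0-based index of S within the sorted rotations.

All 15 rotations (rotation i = S[i:]+S[:i]):
  rot[0] = counterexampAY$
  rot[1] = ounterexampAY$c
  rot[2] = unterexampAY$co
  rot[3] = nterexampAY$cou
  rot[4] = terexampAY$coun
  rot[5] = erexampAY$count
  rot[6] = rexampAY$counte
  rot[7] = exampAY$counter
  rot[8] = xampAY$countere
  rot[9] = ampAY$counterex
  rot[10] = mpAY$counterexa
  rot[11] = pAY$counterexam
  rot[12] = AY$counterexamp
  rot[13] = Y$counterexampA
  rot[14] = $counterexampAY
Sorted (with $ < everything):
  sorted[0] = $counterexampAY  (last char: 'Y')
  sorted[1] = AY$counterexamp  (last char: 'p')
  sorted[2] = Y$counterexampA  (last char: 'A')
  sorted[3] = ampAY$counterex  (last char: 'x')
  sorted[4] = counterexampAY$  (last char: '$')
  sorted[5] = erexampAY$count  (last char: 't')
  sorted[6] = exampAY$counter  (last char: 'r')
  sorted[7] = mpAY$counterexa  (last char: 'a')
  sorted[8] = nterexampAY$cou  (last char: 'u')
  sorted[9] = ounterexampAY$c  (last char: 'c')
  sorted[10] = pAY$counterexam  (last char: 'm')
  sorted[11] = rexampAY$counte  (last char: 'e')
  sorted[12] = terexampAY$coun  (last char: 'n')
  sorted[13] = unterexampAY$co  (last char: 'o')
  sorted[14] = xampAY$countere  (last char: 'e')
Last column: YpAx$traucmenoe
Original string S is at sorted index 4

Answer: YpAx$traucmenoe
4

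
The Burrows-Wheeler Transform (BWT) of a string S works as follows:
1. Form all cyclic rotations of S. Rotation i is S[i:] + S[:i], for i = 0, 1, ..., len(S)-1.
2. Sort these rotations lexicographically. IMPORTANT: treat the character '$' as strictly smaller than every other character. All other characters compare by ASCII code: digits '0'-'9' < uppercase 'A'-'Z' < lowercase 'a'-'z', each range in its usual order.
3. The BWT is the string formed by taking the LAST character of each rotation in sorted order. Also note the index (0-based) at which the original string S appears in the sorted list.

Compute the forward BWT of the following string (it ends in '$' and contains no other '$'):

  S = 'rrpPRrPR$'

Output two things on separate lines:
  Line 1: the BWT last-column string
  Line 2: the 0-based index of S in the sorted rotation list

Answer: RrpPPrRr$
8

Derivation:
All 9 rotations (rotation i = S[i:]+S[:i]):
  rot[0] = rrpPRrPR$
  rot[1] = rpPRrPR$r
  rot[2] = pPRrPR$rr
  rot[3] = PRrPR$rrp
  rot[4] = RrPR$rrpP
  rot[5] = rPR$rrpPR
  rot[6] = PR$rrpPRr
  rot[7] = R$rrpPRrP
  rot[8] = $rrpPRrPR
Sorted (with $ < everything):
  sorted[0] = $rrpPRrPR  (last char: 'R')
  sorted[1] = PR$rrpPRr  (last char: 'r')
  sorted[2] = PRrPR$rrp  (last char: 'p')
  sorted[3] = R$rrpPRrP  (last char: 'P')
  sorted[4] = RrPR$rrpP  (last char: 'P')
  sorted[5] = pPRrPR$rr  (last char: 'r')
  sorted[6] = rPR$rrpPR  (last char: 'R')
  sorted[7] = rpPRrPR$r  (last char: 'r')
  sorted[8] = rrpPRrPR$  (last char: '$')
Last column: RrpPPrRr$
Original string S is at sorted index 8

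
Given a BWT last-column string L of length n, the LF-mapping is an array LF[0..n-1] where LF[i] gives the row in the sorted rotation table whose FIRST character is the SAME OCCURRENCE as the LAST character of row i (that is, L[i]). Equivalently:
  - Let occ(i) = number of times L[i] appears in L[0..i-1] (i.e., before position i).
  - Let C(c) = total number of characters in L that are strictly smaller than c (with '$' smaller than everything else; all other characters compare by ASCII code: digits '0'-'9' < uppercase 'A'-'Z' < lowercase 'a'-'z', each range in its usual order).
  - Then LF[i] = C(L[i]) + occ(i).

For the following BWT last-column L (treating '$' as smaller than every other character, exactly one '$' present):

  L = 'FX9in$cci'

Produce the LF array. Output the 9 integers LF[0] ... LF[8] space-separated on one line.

Char counts: '$':1, '9':1, 'F':1, 'X':1, 'c':2, 'i':2, 'n':1
C (first-col start): C('$')=0, C('9')=1, C('F')=2, C('X')=3, C('c')=4, C('i')=6, C('n')=8
L[0]='F': occ=0, LF[0]=C('F')+0=2+0=2
L[1]='X': occ=0, LF[1]=C('X')+0=3+0=3
L[2]='9': occ=0, LF[2]=C('9')+0=1+0=1
L[3]='i': occ=0, LF[3]=C('i')+0=6+0=6
L[4]='n': occ=0, LF[4]=C('n')+0=8+0=8
L[5]='$': occ=0, LF[5]=C('$')+0=0+0=0
L[6]='c': occ=0, LF[6]=C('c')+0=4+0=4
L[7]='c': occ=1, LF[7]=C('c')+1=4+1=5
L[8]='i': occ=1, LF[8]=C('i')+1=6+1=7

Answer: 2 3 1 6 8 0 4 5 7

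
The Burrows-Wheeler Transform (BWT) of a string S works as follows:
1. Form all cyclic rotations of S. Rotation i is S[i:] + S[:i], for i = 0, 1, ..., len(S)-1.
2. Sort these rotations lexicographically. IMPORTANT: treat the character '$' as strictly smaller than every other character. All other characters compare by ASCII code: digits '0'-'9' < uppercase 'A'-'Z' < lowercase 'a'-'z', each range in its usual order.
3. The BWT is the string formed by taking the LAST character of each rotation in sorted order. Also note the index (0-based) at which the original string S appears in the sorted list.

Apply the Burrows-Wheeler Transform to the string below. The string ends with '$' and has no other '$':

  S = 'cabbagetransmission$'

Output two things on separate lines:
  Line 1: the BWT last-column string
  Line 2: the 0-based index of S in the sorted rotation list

Answer: ncbrba$gasmsoaitsnie
6

Derivation:
All 20 rotations (rotation i = S[i:]+S[:i]):
  rot[0] = cabbagetransmission$
  rot[1] = abbagetransmission$c
  rot[2] = bbagetransmission$ca
  rot[3] = bagetransmission$cab
  rot[4] = agetransmission$cabb
  rot[5] = getransmission$cabba
  rot[6] = etransmission$cabbag
  rot[7] = transmission$cabbage
  rot[8] = ransmission$cabbaget
  rot[9] = ansmission$cabbagetr
  rot[10] = nsmission$cabbagetra
  rot[11] = smission$cabbagetran
  rot[12] = mission$cabbagetrans
  rot[13] = ission$cabbagetransm
  rot[14] = ssion$cabbagetransmi
  rot[15] = sion$cabbagetransmis
  rot[16] = ion$cabbagetransmiss
  rot[17] = on$cabbagetransmissi
  rot[18] = n$cabbagetransmissio
  rot[19] = $cabbagetransmission
Sorted (with $ < everything):
  sorted[0] = $cabbagetransmission  (last char: 'n')
  sorted[1] = abbagetransmission$c  (last char: 'c')
  sorted[2] = agetransmission$cabb  (last char: 'b')
  sorted[3] = ansmission$cabbagetr  (last char: 'r')
  sorted[4] = bagetransmission$cab  (last char: 'b')
  sorted[5] = bbagetransmission$ca  (last char: 'a')
  sorted[6] = cabbagetransmission$  (last char: '$')
  sorted[7] = etransmission$cabbag  (last char: 'g')
  sorted[8] = getransmission$cabba  (last char: 'a')
  sorted[9] = ion$cabbagetransmiss  (last char: 's')
  sorted[10] = ission$cabbagetransm  (last char: 'm')
  sorted[11] = mission$cabbagetrans  (last char: 's')
  sorted[12] = n$cabbagetransmissio  (last char: 'o')
  sorted[13] = nsmission$cabbagetra  (last char: 'a')
  sorted[14] = on$cabbagetransmissi  (last char: 'i')
  sorted[15] = ransmission$cabbaget  (last char: 't')
  sorted[16] = sion$cabbagetransmis  (last char: 's')
  sorted[17] = smission$cabbagetran  (last char: 'n')
  sorted[18] = ssion$cabbagetransmi  (last char: 'i')
  sorted[19] = transmission$cabbage  (last char: 'e')
Last column: ncbrba$gasmsoaitsnie
Original string S is at sorted index 6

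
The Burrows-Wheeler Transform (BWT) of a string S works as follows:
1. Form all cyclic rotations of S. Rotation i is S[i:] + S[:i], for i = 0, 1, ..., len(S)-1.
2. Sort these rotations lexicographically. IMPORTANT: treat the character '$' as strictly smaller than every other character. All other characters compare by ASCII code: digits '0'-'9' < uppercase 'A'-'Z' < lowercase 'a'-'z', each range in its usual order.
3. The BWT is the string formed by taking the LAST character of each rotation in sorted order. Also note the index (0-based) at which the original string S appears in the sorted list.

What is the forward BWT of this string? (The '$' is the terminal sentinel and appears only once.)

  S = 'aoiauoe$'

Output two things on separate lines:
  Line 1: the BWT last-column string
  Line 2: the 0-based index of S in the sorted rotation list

All 8 rotations (rotation i = S[i:]+S[:i]):
  rot[0] = aoiauoe$
  rot[1] = oiauoe$a
  rot[2] = iauoe$ao
  rot[3] = auoe$aoi
  rot[4] = uoe$aoia
  rot[5] = oe$aoiau
  rot[6] = e$aoiauo
  rot[7] = $aoiauoe
Sorted (with $ < everything):
  sorted[0] = $aoiauoe  (last char: 'e')
  sorted[1] = aoiauoe$  (last char: '$')
  sorted[2] = auoe$aoi  (last char: 'i')
  sorted[3] = e$aoiauo  (last char: 'o')
  sorted[4] = iauoe$ao  (last char: 'o')
  sorted[5] = oe$aoiau  (last char: 'u')
  sorted[6] = oiauoe$a  (last char: 'a')
  sorted[7] = uoe$aoia  (last char: 'a')
Last column: e$ioouaa
Original string S is at sorted index 1

Answer: e$ioouaa
1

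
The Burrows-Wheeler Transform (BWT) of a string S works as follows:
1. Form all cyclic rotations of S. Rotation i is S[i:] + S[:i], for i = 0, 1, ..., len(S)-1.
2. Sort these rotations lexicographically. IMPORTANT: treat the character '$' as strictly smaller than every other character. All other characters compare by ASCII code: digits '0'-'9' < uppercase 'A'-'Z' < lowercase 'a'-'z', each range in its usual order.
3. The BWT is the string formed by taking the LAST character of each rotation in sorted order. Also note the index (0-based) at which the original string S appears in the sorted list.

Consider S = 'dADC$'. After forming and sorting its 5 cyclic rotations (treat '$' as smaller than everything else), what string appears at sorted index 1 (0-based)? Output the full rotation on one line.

Answer: ADC$d

Derivation:
All 5 rotations (rotation i = S[i:]+S[:i]):
  rot[0] = dADC$
  rot[1] = ADC$d
  rot[2] = DC$dA
  rot[3] = C$dAD
  rot[4] = $dADC
Sorted (with $ < everything):
  sorted[0] = $dADC
  sorted[1] = ADC$d
  sorted[2] = C$dAD
  sorted[3] = DC$dA
  sorted[4] = dADC$
sorted[1] = ADC$d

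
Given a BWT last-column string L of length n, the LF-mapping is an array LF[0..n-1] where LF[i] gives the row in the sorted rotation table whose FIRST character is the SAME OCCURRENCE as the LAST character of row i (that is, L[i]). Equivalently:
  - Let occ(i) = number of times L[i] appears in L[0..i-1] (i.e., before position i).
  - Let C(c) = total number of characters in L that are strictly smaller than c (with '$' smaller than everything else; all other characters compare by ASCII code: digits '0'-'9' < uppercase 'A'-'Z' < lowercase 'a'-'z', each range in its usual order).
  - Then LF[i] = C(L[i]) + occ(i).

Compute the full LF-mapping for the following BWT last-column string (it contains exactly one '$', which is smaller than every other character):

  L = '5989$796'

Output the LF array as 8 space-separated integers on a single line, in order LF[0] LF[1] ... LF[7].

Char counts: '$':1, '5':1, '6':1, '7':1, '8':1, '9':3
C (first-col start): C('$')=0, C('5')=1, C('6')=2, C('7')=3, C('8')=4, C('9')=5
L[0]='5': occ=0, LF[0]=C('5')+0=1+0=1
L[1]='9': occ=0, LF[1]=C('9')+0=5+0=5
L[2]='8': occ=0, LF[2]=C('8')+0=4+0=4
L[3]='9': occ=1, LF[3]=C('9')+1=5+1=6
L[4]='$': occ=0, LF[4]=C('$')+0=0+0=0
L[5]='7': occ=0, LF[5]=C('7')+0=3+0=3
L[6]='9': occ=2, LF[6]=C('9')+2=5+2=7
L[7]='6': occ=0, LF[7]=C('6')+0=2+0=2

Answer: 1 5 4 6 0 3 7 2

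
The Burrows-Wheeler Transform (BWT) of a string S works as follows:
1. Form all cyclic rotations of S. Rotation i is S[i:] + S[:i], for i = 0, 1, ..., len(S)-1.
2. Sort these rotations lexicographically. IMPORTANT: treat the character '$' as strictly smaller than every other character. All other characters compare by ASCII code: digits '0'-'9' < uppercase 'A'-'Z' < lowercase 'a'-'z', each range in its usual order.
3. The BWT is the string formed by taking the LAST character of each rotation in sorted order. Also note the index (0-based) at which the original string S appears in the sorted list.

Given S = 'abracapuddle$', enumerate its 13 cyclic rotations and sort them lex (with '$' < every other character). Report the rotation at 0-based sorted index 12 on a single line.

Answer: uddle$abracap

Derivation:
All 13 rotations (rotation i = S[i:]+S[:i]):
  rot[0] = abracapuddle$
  rot[1] = bracapuddle$a
  rot[2] = racapuddle$ab
  rot[3] = acapuddle$abr
  rot[4] = capuddle$abra
  rot[5] = apuddle$abrac
  rot[6] = puddle$abraca
  rot[7] = uddle$abracap
  rot[8] = ddle$abracapu
  rot[9] = dle$abracapud
  rot[10] = le$abracapudd
  rot[11] = e$abracapuddl
  rot[12] = $abracapuddle
Sorted (with $ < everything):
  sorted[0] = $abracapuddle
  sorted[1] = abracapuddle$
  sorted[2] = acapuddle$abr
  sorted[3] = apuddle$abrac
  sorted[4] = bracapuddle$a
  sorted[5] = capuddle$abra
  sorted[6] = ddle$abracapu
  sorted[7] = dle$abracapud
  sorted[8] = e$abracapuddl
  sorted[9] = le$abracapudd
  sorted[10] = puddle$abraca
  sorted[11] = racapuddle$ab
  sorted[12] = uddle$abracap
sorted[12] = uddle$abracap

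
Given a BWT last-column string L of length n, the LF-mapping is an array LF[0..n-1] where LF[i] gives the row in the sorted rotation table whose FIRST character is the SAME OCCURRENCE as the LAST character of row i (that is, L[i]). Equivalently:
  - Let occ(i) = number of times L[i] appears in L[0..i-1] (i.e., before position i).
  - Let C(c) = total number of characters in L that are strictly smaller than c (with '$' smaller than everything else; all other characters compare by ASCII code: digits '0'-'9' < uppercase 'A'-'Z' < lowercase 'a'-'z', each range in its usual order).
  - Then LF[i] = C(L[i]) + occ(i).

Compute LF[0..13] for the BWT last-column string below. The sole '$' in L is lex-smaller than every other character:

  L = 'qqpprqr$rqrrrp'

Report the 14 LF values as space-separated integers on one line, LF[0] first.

Answer: 4 5 1 2 8 6 9 0 10 7 11 12 13 3

Derivation:
Char counts: '$':1, 'p':3, 'q':4, 'r':6
C (first-col start): C('$')=0, C('p')=1, C('q')=4, C('r')=8
L[0]='q': occ=0, LF[0]=C('q')+0=4+0=4
L[1]='q': occ=1, LF[1]=C('q')+1=4+1=5
L[2]='p': occ=0, LF[2]=C('p')+0=1+0=1
L[3]='p': occ=1, LF[3]=C('p')+1=1+1=2
L[4]='r': occ=0, LF[4]=C('r')+0=8+0=8
L[5]='q': occ=2, LF[5]=C('q')+2=4+2=6
L[6]='r': occ=1, LF[6]=C('r')+1=8+1=9
L[7]='$': occ=0, LF[7]=C('$')+0=0+0=0
L[8]='r': occ=2, LF[8]=C('r')+2=8+2=10
L[9]='q': occ=3, LF[9]=C('q')+3=4+3=7
L[10]='r': occ=3, LF[10]=C('r')+3=8+3=11
L[11]='r': occ=4, LF[11]=C('r')+4=8+4=12
L[12]='r': occ=5, LF[12]=C('r')+5=8+5=13
L[13]='p': occ=2, LF[13]=C('p')+2=1+2=3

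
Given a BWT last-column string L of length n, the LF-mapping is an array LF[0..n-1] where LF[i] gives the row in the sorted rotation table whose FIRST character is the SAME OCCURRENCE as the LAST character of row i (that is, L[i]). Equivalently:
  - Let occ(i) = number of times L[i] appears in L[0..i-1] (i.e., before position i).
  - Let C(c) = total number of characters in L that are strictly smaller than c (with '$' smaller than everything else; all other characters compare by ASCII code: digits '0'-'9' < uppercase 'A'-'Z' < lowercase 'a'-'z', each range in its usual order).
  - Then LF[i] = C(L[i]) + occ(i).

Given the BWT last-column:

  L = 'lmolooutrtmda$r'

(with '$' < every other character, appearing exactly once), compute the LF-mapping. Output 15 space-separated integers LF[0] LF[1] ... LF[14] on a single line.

Char counts: '$':1, 'a':1, 'd':1, 'l':2, 'm':2, 'o':3, 'r':2, 't':2, 'u':1
C (first-col start): C('$')=0, C('a')=1, C('d')=2, C('l')=3, C('m')=5, C('o')=7, C('r')=10, C('t')=12, C('u')=14
L[0]='l': occ=0, LF[0]=C('l')+0=3+0=3
L[1]='m': occ=0, LF[1]=C('m')+0=5+0=5
L[2]='o': occ=0, LF[2]=C('o')+0=7+0=7
L[3]='l': occ=1, LF[3]=C('l')+1=3+1=4
L[4]='o': occ=1, LF[4]=C('o')+1=7+1=8
L[5]='o': occ=2, LF[5]=C('o')+2=7+2=9
L[6]='u': occ=0, LF[6]=C('u')+0=14+0=14
L[7]='t': occ=0, LF[7]=C('t')+0=12+0=12
L[8]='r': occ=0, LF[8]=C('r')+0=10+0=10
L[9]='t': occ=1, LF[9]=C('t')+1=12+1=13
L[10]='m': occ=1, LF[10]=C('m')+1=5+1=6
L[11]='d': occ=0, LF[11]=C('d')+0=2+0=2
L[12]='a': occ=0, LF[12]=C('a')+0=1+0=1
L[13]='$': occ=0, LF[13]=C('$')+0=0+0=0
L[14]='r': occ=1, LF[14]=C('r')+1=10+1=11

Answer: 3 5 7 4 8 9 14 12 10 13 6 2 1 0 11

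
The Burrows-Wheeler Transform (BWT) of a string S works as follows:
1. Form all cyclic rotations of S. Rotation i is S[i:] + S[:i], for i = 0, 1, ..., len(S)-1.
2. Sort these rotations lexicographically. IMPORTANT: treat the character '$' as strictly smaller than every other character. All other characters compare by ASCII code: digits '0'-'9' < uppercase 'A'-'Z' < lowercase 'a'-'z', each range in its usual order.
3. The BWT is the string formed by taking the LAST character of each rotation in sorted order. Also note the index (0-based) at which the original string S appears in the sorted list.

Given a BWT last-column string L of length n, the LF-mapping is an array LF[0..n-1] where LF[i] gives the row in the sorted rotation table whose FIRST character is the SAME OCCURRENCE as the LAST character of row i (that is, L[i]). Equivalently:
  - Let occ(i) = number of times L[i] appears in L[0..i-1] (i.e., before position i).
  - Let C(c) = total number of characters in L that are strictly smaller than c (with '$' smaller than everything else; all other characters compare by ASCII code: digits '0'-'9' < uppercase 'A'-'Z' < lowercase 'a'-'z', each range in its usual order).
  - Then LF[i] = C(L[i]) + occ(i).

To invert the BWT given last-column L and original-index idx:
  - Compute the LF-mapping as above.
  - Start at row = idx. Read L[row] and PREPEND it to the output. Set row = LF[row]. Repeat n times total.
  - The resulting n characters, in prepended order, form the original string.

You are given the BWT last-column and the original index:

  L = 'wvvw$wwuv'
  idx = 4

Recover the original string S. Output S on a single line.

LF mapping: 5 2 3 6 0 7 8 1 4
Walk LF starting at row 4, prepending L[row]:
  step 1: row=4, L[4]='$', prepend. Next row=LF[4]=0
  step 2: row=0, L[0]='w', prepend. Next row=LF[0]=5
  step 3: row=5, L[5]='w', prepend. Next row=LF[5]=7
  step 4: row=7, L[7]='u', prepend. Next row=LF[7]=1
  step 5: row=1, L[1]='v', prepend. Next row=LF[1]=2
  step 6: row=2, L[2]='v', prepend. Next row=LF[2]=3
  step 7: row=3, L[3]='w', prepend. Next row=LF[3]=6
  step 8: row=6, L[6]='w', prepend. Next row=LF[6]=8
  step 9: row=8, L[8]='v', prepend. Next row=LF[8]=4
Reversed output: vwwvvuww$

Answer: vwwvvuww$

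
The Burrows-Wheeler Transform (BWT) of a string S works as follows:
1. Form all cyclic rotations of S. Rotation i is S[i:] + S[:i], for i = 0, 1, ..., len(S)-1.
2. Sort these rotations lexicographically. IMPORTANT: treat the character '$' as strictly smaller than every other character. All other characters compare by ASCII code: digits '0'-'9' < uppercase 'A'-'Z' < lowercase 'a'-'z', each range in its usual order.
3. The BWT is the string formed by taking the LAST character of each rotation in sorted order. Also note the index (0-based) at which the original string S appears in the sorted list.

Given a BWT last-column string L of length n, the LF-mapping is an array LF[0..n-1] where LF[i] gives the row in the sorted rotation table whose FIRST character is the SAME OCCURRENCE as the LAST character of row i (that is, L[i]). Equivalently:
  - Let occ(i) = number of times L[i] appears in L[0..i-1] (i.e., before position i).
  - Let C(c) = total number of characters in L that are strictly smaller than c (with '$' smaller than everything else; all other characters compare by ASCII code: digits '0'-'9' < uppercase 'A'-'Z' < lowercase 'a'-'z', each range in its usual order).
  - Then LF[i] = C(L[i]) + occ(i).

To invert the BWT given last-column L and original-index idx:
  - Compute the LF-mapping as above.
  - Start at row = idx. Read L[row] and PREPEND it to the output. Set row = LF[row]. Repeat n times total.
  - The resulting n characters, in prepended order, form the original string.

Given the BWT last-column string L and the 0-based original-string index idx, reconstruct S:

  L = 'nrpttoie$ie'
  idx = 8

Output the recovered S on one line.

LF mapping: 5 8 7 9 10 6 3 1 0 4 2
Walk LF starting at row 8, prepending L[row]:
  step 1: row=8, L[8]='$', prepend. Next row=LF[8]=0
  step 2: row=0, L[0]='n', prepend. Next row=LF[0]=5
  step 3: row=5, L[5]='o', prepend. Next row=LF[5]=6
  step 4: row=6, L[6]='i', prepend. Next row=LF[6]=3
  step 5: row=3, L[3]='t', prepend. Next row=LF[3]=9
  step 6: row=9, L[9]='i', prepend. Next row=LF[9]=4
  step 7: row=4, L[4]='t', prepend. Next row=LF[4]=10
  step 8: row=10, L[10]='e', prepend. Next row=LF[10]=2
  step 9: row=2, L[2]='p', prepend. Next row=LF[2]=7
  step 10: row=7, L[7]='e', prepend. Next row=LF[7]=1
  step 11: row=1, L[1]='r', prepend. Next row=LF[1]=8
Reversed output: repetition$

Answer: repetition$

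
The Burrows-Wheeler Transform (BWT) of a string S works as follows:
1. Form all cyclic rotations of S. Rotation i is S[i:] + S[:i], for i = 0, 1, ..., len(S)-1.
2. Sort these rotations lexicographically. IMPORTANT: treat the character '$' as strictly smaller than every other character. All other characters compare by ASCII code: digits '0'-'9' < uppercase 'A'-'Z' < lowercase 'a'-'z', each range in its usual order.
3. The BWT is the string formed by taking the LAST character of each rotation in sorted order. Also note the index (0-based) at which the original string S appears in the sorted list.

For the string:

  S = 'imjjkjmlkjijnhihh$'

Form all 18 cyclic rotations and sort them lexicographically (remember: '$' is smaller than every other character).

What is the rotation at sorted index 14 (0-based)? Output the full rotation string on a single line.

Answer: lkjijnhihh$imjjkjm

Derivation:
All 18 rotations (rotation i = S[i:]+S[:i]):
  rot[0] = imjjkjmlkjijnhihh$
  rot[1] = mjjkjmlkjijnhihh$i
  rot[2] = jjkjmlkjijnhihh$im
  rot[3] = jkjmlkjijnhihh$imj
  rot[4] = kjmlkjijnhihh$imjj
  rot[5] = jmlkjijnhihh$imjjk
  rot[6] = mlkjijnhihh$imjjkj
  rot[7] = lkjijnhihh$imjjkjm
  rot[8] = kjijnhihh$imjjkjml
  rot[9] = jijnhihh$imjjkjmlk
  rot[10] = ijnhihh$imjjkjmlkj
  rot[11] = jnhihh$imjjkjmlkji
  rot[12] = nhihh$imjjkjmlkjij
  rot[13] = hihh$imjjkjmlkjijn
  rot[14] = ihh$imjjkjmlkjijnh
  rot[15] = hh$imjjkjmlkjijnhi
  rot[16] = h$imjjkjmlkjijnhih
  rot[17] = $imjjkjmlkjijnhihh
Sorted (with $ < everything):
  sorted[0] = $imjjkjmlkjijnhihh
  sorted[1] = h$imjjkjmlkjijnhih
  sorted[2] = hh$imjjkjmlkjijnhi
  sorted[3] = hihh$imjjkjmlkjijn
  sorted[4] = ihh$imjjkjmlkjijnh
  sorted[5] = ijnhihh$imjjkjmlkj
  sorted[6] = imjjkjmlkjijnhihh$
  sorted[7] = jijnhihh$imjjkjmlk
  sorted[8] = jjkjmlkjijnhihh$im
  sorted[9] = jkjmlkjijnhihh$imj
  sorted[10] = jmlkjijnhihh$imjjk
  sorted[11] = jnhihh$imjjkjmlkji
  sorted[12] = kjijnhihh$imjjkjml
  sorted[13] = kjmlkjijnhihh$imjj
  sorted[14] = lkjijnhihh$imjjkjm
  sorted[15] = mjjkjmlkjijnhihh$i
  sorted[16] = mlkjijnhihh$imjjkj
  sorted[17] = nhihh$imjjkjmlkjij
sorted[14] = lkjijnhihh$imjjkjm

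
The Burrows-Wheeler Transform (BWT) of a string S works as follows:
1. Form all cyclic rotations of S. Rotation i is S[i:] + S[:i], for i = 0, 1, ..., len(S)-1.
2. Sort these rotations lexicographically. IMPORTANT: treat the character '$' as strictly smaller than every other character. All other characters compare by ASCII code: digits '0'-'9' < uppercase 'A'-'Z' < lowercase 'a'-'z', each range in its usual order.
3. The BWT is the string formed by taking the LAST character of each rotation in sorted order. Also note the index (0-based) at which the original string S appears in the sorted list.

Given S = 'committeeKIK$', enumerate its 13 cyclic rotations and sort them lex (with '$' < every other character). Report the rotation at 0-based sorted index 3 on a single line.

Answer: KIK$committee

Derivation:
All 13 rotations (rotation i = S[i:]+S[:i]):
  rot[0] = committeeKIK$
  rot[1] = ommitteeKIK$c
  rot[2] = mmitteeKIK$co
  rot[3] = mitteeKIK$com
  rot[4] = itteeKIK$comm
  rot[5] = tteeKIK$commi
  rot[6] = teeKIK$commit
  rot[7] = eeKIK$committ
  rot[8] = eKIK$committe
  rot[9] = KIK$committee
  rot[10] = IK$committeeK
  rot[11] = K$committeeKI
  rot[12] = $committeeKIK
Sorted (with $ < everything):
  sorted[0] = $committeeKIK
  sorted[1] = IK$committeeK
  sorted[2] = K$committeeKI
  sorted[3] = KIK$committee
  sorted[4] = committeeKIK$
  sorted[5] = eKIK$committe
  sorted[6] = eeKIK$committ
  sorted[7] = itteeKIK$comm
  sorted[8] = mitteeKIK$com
  sorted[9] = mmitteeKIK$co
  sorted[10] = ommitteeKIK$c
  sorted[11] = teeKIK$commit
  sorted[12] = tteeKIK$commi
sorted[3] = KIK$committee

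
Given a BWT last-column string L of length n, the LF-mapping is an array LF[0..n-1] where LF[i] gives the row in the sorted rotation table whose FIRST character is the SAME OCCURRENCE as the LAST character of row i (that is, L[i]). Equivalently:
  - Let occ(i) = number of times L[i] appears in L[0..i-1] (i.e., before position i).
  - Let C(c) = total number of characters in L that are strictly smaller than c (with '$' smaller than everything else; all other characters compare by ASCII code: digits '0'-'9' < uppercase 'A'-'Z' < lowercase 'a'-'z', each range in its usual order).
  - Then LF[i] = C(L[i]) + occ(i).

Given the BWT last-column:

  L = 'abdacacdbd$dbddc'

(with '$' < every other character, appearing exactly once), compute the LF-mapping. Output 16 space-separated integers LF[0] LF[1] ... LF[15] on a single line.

Answer: 1 4 10 2 7 3 8 11 5 12 0 13 6 14 15 9

Derivation:
Char counts: '$':1, 'a':3, 'b':3, 'c':3, 'd':6
C (first-col start): C('$')=0, C('a')=1, C('b')=4, C('c')=7, C('d')=10
L[0]='a': occ=0, LF[0]=C('a')+0=1+0=1
L[1]='b': occ=0, LF[1]=C('b')+0=4+0=4
L[2]='d': occ=0, LF[2]=C('d')+0=10+0=10
L[3]='a': occ=1, LF[3]=C('a')+1=1+1=2
L[4]='c': occ=0, LF[4]=C('c')+0=7+0=7
L[5]='a': occ=2, LF[5]=C('a')+2=1+2=3
L[6]='c': occ=1, LF[6]=C('c')+1=7+1=8
L[7]='d': occ=1, LF[7]=C('d')+1=10+1=11
L[8]='b': occ=1, LF[8]=C('b')+1=4+1=5
L[9]='d': occ=2, LF[9]=C('d')+2=10+2=12
L[10]='$': occ=0, LF[10]=C('$')+0=0+0=0
L[11]='d': occ=3, LF[11]=C('d')+3=10+3=13
L[12]='b': occ=2, LF[12]=C('b')+2=4+2=6
L[13]='d': occ=4, LF[13]=C('d')+4=10+4=14
L[14]='d': occ=5, LF[14]=C('d')+5=10+5=15
L[15]='c': occ=2, LF[15]=C('c')+2=7+2=9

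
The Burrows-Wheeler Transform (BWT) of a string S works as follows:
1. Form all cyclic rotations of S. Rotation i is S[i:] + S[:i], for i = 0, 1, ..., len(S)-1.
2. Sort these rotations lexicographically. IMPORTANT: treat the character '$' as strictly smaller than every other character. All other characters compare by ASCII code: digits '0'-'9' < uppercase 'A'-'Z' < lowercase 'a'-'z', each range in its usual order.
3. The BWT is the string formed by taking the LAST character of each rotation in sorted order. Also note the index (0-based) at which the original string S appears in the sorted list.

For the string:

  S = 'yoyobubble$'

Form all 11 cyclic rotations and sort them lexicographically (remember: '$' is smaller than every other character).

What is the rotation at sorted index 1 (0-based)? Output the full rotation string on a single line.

Answer: bble$yoyobu

Derivation:
All 11 rotations (rotation i = S[i:]+S[:i]):
  rot[0] = yoyobubble$
  rot[1] = oyobubble$y
  rot[2] = yobubble$yo
  rot[3] = obubble$yoy
  rot[4] = bubble$yoyo
  rot[5] = ubble$yoyob
  rot[6] = bble$yoyobu
  rot[7] = ble$yoyobub
  rot[8] = le$yoyobubb
  rot[9] = e$yoyobubbl
  rot[10] = $yoyobubble
Sorted (with $ < everything):
  sorted[0] = $yoyobubble
  sorted[1] = bble$yoyobu
  sorted[2] = ble$yoyobub
  sorted[3] = bubble$yoyo
  sorted[4] = e$yoyobubbl
  sorted[5] = le$yoyobubb
  sorted[6] = obubble$yoy
  sorted[7] = oyobubble$y
  sorted[8] = ubble$yoyob
  sorted[9] = yobubble$yo
  sorted[10] = yoyobubble$
sorted[1] = bble$yoyobu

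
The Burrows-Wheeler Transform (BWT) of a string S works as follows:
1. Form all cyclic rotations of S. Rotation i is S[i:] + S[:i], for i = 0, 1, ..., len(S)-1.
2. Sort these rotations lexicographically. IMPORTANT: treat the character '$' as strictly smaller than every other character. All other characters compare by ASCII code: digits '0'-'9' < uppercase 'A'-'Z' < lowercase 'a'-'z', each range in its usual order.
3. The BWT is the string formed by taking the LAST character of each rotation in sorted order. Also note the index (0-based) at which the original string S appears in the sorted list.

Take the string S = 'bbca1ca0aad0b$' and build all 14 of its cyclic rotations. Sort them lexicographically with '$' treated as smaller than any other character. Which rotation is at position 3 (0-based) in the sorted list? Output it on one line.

All 14 rotations (rotation i = S[i:]+S[:i]):
  rot[0] = bbca1ca0aad0b$
  rot[1] = bca1ca0aad0b$b
  rot[2] = ca1ca0aad0b$bb
  rot[3] = a1ca0aad0b$bbc
  rot[4] = 1ca0aad0b$bbca
  rot[5] = ca0aad0b$bbca1
  rot[6] = a0aad0b$bbca1c
  rot[7] = 0aad0b$bbca1ca
  rot[8] = aad0b$bbca1ca0
  rot[9] = ad0b$bbca1ca0a
  rot[10] = d0b$bbca1ca0aa
  rot[11] = 0b$bbca1ca0aad
  rot[12] = b$bbca1ca0aad0
  rot[13] = $bbca1ca0aad0b
Sorted (with $ < everything):
  sorted[0] = $bbca1ca0aad0b
  sorted[1] = 0aad0b$bbca1ca
  sorted[2] = 0b$bbca1ca0aad
  sorted[3] = 1ca0aad0b$bbca
  sorted[4] = a0aad0b$bbca1c
  sorted[5] = a1ca0aad0b$bbc
  sorted[6] = aad0b$bbca1ca0
  sorted[7] = ad0b$bbca1ca0a
  sorted[8] = b$bbca1ca0aad0
  sorted[9] = bbca1ca0aad0b$
  sorted[10] = bca1ca0aad0b$b
  sorted[11] = ca0aad0b$bbca1
  sorted[12] = ca1ca0aad0b$bb
  sorted[13] = d0b$bbca1ca0aa
sorted[3] = 1ca0aad0b$bbca

Answer: 1ca0aad0b$bbca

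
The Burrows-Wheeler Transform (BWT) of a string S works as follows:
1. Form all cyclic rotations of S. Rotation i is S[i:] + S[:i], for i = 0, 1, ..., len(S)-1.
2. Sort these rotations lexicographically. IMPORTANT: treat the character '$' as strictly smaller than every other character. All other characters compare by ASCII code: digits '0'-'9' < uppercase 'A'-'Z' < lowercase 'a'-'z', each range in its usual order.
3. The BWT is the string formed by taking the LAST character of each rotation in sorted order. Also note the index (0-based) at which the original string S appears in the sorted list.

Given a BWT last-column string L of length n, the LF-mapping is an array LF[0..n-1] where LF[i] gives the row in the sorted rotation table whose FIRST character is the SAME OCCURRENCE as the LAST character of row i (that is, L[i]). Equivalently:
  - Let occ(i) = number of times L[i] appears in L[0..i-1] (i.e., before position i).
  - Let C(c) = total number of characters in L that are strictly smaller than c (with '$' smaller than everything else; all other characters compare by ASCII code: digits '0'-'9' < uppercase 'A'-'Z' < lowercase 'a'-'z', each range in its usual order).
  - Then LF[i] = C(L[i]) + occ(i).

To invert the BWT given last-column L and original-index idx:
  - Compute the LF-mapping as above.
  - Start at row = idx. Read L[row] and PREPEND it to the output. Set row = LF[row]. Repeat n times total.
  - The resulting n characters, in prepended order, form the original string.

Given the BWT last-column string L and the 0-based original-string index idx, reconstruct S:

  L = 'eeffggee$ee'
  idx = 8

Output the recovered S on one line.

LF mapping: 1 2 7 8 9 10 3 4 0 5 6
Walk LF starting at row 8, prepending L[row]:
  step 1: row=8, L[8]='$', prepend. Next row=LF[8]=0
  step 2: row=0, L[0]='e', prepend. Next row=LF[0]=1
  step 3: row=1, L[1]='e', prepend. Next row=LF[1]=2
  step 4: row=2, L[2]='f', prepend. Next row=LF[2]=7
  step 5: row=7, L[7]='e', prepend. Next row=LF[7]=4
  step 6: row=4, L[4]='g', prepend. Next row=LF[4]=9
  step 7: row=9, L[9]='e', prepend. Next row=LF[9]=5
  step 8: row=5, L[5]='g', prepend. Next row=LF[5]=10
  step 9: row=10, L[10]='e', prepend. Next row=LF[10]=6
  step 10: row=6, L[6]='e', prepend. Next row=LF[6]=3
  step 11: row=3, L[3]='f', prepend. Next row=LF[3]=8
Reversed output: feegegefee$

Answer: feegegefee$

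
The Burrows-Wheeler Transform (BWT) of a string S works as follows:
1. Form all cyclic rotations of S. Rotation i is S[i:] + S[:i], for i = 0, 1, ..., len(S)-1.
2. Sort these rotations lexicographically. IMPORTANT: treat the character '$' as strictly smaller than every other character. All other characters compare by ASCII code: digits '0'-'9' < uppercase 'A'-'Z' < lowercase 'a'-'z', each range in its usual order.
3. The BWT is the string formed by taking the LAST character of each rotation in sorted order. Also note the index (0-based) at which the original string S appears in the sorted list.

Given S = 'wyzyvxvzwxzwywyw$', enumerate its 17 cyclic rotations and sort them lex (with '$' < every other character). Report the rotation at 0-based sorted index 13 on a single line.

All 17 rotations (rotation i = S[i:]+S[:i]):
  rot[0] = wyzyvxvzwxzwywyw$
  rot[1] = yzyvxvzwxzwywyw$w
  rot[2] = zyvxvzwxzwywyw$wy
  rot[3] = yvxvzwxzwywyw$wyz
  rot[4] = vxvzwxzwywyw$wyzy
  rot[5] = xvzwxzwywyw$wyzyv
  rot[6] = vzwxzwywyw$wyzyvx
  rot[7] = zwxzwywyw$wyzyvxv
  rot[8] = wxzwywyw$wyzyvxvz
  rot[9] = xzwywyw$wyzyvxvzw
  rot[10] = zwywyw$wyzyvxvzwx
  rot[11] = wywyw$wyzyvxvzwxz
  rot[12] = ywyw$wyzyvxvzwxzw
  rot[13] = wyw$wyzyvxvzwxzwy
  rot[14] = yw$wyzyvxvzwxzwyw
  rot[15] = w$wyzyvxvzwxzwywy
  rot[16] = $wyzyvxvzwxzwywyw
Sorted (with $ < everything):
  sorted[0] = $wyzyvxvzwxzwywyw
  sorted[1] = vxvzwxzwywyw$wyzy
  sorted[2] = vzwxzwywyw$wyzyvx
  sorted[3] = w$wyzyvxvzwxzwywy
  sorted[4] = wxzwywyw$wyzyvxvz
  sorted[5] = wyw$wyzyvxvzwxzwy
  sorted[6] = wywyw$wyzyvxvzwxz
  sorted[7] = wyzyvxvzwxzwywyw$
  sorted[8] = xvzwxzwywyw$wyzyv
  sorted[9] = xzwywyw$wyzyvxvzw
  sorted[10] = yvxvzwxzwywyw$wyz
  sorted[11] = yw$wyzyvxvzwxzwyw
  sorted[12] = ywyw$wyzyvxvzwxzw
  sorted[13] = yzyvxvzwxzwywyw$w
  sorted[14] = zwxzwywyw$wyzyvxv
  sorted[15] = zwywyw$wyzyvxvzwx
  sorted[16] = zyvxvzwxzwywyw$wy
sorted[13] = yzyvxvzwxzwywyw$w

Answer: yzyvxvzwxzwywyw$w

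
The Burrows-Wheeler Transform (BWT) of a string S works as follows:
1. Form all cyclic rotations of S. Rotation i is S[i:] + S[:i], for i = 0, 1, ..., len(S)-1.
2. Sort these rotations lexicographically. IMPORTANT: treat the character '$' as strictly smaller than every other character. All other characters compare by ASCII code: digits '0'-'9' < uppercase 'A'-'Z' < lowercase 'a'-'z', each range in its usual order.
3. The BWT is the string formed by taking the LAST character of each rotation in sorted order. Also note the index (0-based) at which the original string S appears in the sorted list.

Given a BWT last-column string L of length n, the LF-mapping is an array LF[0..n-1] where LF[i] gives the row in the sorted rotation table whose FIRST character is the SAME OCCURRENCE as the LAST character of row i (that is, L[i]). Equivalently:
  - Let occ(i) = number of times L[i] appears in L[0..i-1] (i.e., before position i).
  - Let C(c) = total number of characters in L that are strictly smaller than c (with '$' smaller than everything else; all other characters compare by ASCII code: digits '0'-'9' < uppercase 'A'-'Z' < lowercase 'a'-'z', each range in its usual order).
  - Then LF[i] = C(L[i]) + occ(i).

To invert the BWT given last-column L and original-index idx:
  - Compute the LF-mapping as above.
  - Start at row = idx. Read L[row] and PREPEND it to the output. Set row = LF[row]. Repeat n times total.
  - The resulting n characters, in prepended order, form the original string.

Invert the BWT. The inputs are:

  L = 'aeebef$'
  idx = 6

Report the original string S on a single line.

LF mapping: 1 3 4 2 5 6 0
Walk LF starting at row 6, prepending L[row]:
  step 1: row=6, L[6]='$', prepend. Next row=LF[6]=0
  step 2: row=0, L[0]='a', prepend. Next row=LF[0]=1
  step 3: row=1, L[1]='e', prepend. Next row=LF[1]=3
  step 4: row=3, L[3]='b', prepend. Next row=LF[3]=2
  step 5: row=2, L[2]='e', prepend. Next row=LF[2]=4
  step 6: row=4, L[4]='e', prepend. Next row=LF[4]=5
  step 7: row=5, L[5]='f', prepend. Next row=LF[5]=6
Reversed output: feebea$

Answer: feebea$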